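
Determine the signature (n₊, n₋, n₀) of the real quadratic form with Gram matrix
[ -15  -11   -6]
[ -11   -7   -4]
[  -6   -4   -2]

Answer: (2, 1, 0)

Derivation:
step 0: pivot -15 → sign −
step 1: pivot 16/15 → sign +
step 2: pivot 1/4 → sign +
signature = (2, 1, 0)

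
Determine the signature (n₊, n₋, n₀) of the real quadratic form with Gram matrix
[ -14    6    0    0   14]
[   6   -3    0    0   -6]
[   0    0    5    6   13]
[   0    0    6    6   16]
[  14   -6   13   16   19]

Answer: (1, 4, 0)

Derivation:
step 0: pivot -14 → sign −
step 1: pivot -3/7 → sign −
step 2: pivot 5 → sign +
step 3: pivot -6/5 → sign −
step 4: pivot -2/3 → sign −
signature = (1, 4, 0)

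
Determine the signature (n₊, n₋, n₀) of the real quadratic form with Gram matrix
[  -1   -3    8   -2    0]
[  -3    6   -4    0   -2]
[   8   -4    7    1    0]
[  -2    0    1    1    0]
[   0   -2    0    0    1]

Answer: (3, 2, 0)

Derivation:
step 0: pivot -1 → sign −
step 1: pivot 15 → sign +
step 2: pivot 281/15 → sign +
step 3: pivot 514/281 → sign +
step 4: pivot -3/257 → sign −
signature = (3, 2, 0)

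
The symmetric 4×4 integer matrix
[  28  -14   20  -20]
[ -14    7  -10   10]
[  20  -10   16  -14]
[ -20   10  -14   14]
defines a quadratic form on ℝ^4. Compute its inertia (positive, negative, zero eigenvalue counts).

step 0: pivot 28 → sign +
step 1: pivot 12/7 → sign +
step 2: pivot -1/3 → sign −
step 3: row/col 3 already zero → sign 0
signature = (2, 1, 1)

Answer: (2, 1, 1)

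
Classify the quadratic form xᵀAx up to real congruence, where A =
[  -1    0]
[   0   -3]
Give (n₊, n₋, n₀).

step 0: pivot -1 → sign −
step 1: pivot -3 → sign −
signature = (0, 2, 0)

Answer: (0, 2, 0)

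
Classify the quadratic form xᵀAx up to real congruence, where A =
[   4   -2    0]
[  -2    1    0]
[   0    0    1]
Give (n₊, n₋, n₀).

step 0: pivot 4 → sign +
step 1: pivot 1 → sign +
step 2: row/col 2 already zero → sign 0
signature = (2, 0, 1)

Answer: (2, 0, 1)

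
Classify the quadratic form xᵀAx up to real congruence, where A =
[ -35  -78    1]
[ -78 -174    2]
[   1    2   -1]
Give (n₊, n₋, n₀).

Answer: (0, 3, 0)

Derivation:
step 0: pivot -35 → sign −
step 1: pivot -6/35 → sign −
step 2: pivot -2/3 → sign −
signature = (0, 3, 0)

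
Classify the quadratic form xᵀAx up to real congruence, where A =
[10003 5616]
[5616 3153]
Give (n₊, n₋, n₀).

step 0: pivot 10003 → sign +
step 1: pivot 3/10003 → sign +
signature = (2, 0, 0)

Answer: (2, 0, 0)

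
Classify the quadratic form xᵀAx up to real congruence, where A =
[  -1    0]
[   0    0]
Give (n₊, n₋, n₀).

step 0: pivot -1 → sign −
step 1: row/col 1 already zero → sign 0
signature = (0, 1, 1)

Answer: (0, 1, 1)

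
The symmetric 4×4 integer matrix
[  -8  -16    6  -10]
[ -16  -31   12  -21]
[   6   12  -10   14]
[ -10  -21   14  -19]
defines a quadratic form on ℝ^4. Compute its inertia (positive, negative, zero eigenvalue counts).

Answer: (2, 2, 0)

Derivation:
step 0: pivot -8 → sign −
step 1: pivot 1 → sign +
step 2: pivot -11/2 → sign −
step 3: pivot 2/11 → sign +
signature = (2, 2, 0)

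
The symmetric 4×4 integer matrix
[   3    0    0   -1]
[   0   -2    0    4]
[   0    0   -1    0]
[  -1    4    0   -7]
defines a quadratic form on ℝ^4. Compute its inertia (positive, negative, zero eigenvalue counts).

step 0: pivot 3 → sign +
step 1: pivot -2 → sign −
step 2: pivot -1 → sign −
step 3: pivot 2/3 → sign +
signature = (2, 2, 0)

Answer: (2, 2, 0)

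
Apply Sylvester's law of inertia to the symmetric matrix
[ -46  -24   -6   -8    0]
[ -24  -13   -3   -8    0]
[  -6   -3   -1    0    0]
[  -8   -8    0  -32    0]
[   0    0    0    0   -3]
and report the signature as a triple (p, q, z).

Answer: (0, 4, 1)

Derivation:
step 0: pivot -46 → sign −
step 1: pivot -11/23 → sign −
step 2: pivot -2/11 → sign −
step 3: pivot -3 → sign −
step 4: row/col 4 already zero → sign 0
signature = (0, 4, 1)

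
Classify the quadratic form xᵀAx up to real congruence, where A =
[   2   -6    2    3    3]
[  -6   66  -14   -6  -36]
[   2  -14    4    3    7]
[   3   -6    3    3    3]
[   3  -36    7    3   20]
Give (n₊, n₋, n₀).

Answer: (4, 1, 0)

Derivation:
step 0: pivot 2 → sign +
step 1: pivot 48 → sign +
step 2: pivot 2/3 → sign +
step 3: pivot -33/16 → sign −
step 4: pivot 1/11 → sign +
signature = (4, 1, 0)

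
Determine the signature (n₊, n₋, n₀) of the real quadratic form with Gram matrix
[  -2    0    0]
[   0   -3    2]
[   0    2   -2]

step 0: pivot -2 → sign −
step 1: pivot -3 → sign −
step 2: pivot -2/3 → sign −
signature = (0, 3, 0)

Answer: (0, 3, 0)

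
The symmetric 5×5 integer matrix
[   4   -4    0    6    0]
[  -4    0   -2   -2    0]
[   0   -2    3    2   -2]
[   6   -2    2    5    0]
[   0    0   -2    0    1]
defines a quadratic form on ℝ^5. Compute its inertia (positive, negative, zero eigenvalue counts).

step 0: pivot 4 → sign +
step 1: pivot -4 → sign −
step 2: pivot 4 → sign +
step 3: row/col 3 already zero → sign 0
step 4: row/col 4 already zero → sign 0
signature = (2, 1, 2)

Answer: (2, 1, 2)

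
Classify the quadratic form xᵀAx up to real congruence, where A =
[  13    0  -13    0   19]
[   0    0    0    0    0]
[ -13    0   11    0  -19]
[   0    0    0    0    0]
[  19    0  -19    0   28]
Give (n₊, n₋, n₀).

step 0: pivot 13 → sign +
step 1: pivot -2 → sign −
step 2: pivot 3/13 → sign +
step 3: row/col 3 already zero → sign 0
step 4: row/col 4 already zero → sign 0
signature = (2, 1, 2)

Answer: (2, 1, 2)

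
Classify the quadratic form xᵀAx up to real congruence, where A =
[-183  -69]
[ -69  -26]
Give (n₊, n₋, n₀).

step 0: pivot -183 → sign −
step 1: pivot 1/61 → sign +
signature = (1, 1, 0)

Answer: (1, 1, 0)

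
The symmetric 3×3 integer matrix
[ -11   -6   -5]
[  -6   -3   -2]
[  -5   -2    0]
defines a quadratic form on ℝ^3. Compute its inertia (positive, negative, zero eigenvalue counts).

step 0: pivot -11 → sign −
step 1: pivot 3/11 → sign +
step 2: pivot 1/3 → sign +
signature = (2, 1, 0)

Answer: (2, 1, 0)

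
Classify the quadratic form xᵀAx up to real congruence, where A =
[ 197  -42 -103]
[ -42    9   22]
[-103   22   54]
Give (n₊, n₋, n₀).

Answer: (3, 0, 0)

Derivation:
step 0: pivot 197 → sign +
step 1: pivot 9/197 → sign +
step 2: pivot 1/9 → sign +
signature = (3, 0, 0)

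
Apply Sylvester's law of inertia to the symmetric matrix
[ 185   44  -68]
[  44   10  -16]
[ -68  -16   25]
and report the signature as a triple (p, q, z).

Answer: (2, 1, 0)

Derivation:
step 0: pivot 185 → sign +
step 1: pivot -86/185 → sign −
step 2: pivot 3/43 → sign +
signature = (2, 1, 0)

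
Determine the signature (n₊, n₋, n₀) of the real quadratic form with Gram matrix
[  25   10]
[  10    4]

step 0: pivot 25 → sign +
step 1: row/col 1 already zero → sign 0
signature = (1, 0, 1)

Answer: (1, 0, 1)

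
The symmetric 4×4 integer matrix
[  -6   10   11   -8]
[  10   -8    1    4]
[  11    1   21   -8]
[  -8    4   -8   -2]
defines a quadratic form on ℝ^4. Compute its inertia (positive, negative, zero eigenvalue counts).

step 0: pivot -6 → sign −
step 1: pivot 26/3 → sign +
step 2: pivot -51/26 → sign −
step 3: pivot 6/17 → sign +
signature = (2, 2, 0)

Answer: (2, 2, 0)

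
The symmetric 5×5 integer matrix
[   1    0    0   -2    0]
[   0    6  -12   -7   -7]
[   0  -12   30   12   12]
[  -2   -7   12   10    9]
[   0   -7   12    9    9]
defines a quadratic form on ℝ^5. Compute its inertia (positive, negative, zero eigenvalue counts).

Answer: (4, 1, 0)

Derivation:
step 0: pivot 1 → sign +
step 1: pivot 6 → sign +
step 2: pivot 6 → sign +
step 3: pivot -17/6 → sign −
step 4: pivot 3/17 → sign +
signature = (4, 1, 0)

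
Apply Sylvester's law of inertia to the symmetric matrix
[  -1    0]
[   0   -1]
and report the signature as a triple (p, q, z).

Answer: (0, 2, 0)

Derivation:
step 0: pivot -1 → sign −
step 1: pivot -1 → sign −
signature = (0, 2, 0)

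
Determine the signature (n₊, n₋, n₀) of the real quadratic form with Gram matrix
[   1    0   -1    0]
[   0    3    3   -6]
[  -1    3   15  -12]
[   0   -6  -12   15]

step 0: pivot 1 → sign +
step 1: pivot 3 → sign +
step 2: pivot 11 → sign +
step 3: pivot -3/11 → sign −
signature = (3, 1, 0)

Answer: (3, 1, 0)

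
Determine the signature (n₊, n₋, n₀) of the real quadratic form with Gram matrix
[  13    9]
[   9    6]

step 0: pivot 13 → sign +
step 1: pivot -3/13 → sign −
signature = (1, 1, 0)

Answer: (1, 1, 0)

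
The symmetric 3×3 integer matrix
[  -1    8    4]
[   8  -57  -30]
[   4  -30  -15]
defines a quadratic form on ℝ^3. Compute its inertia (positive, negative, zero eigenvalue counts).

Answer: (2, 1, 0)

Derivation:
step 0: pivot -1 → sign −
step 1: pivot 7 → sign +
step 2: pivot 3/7 → sign +
signature = (2, 1, 0)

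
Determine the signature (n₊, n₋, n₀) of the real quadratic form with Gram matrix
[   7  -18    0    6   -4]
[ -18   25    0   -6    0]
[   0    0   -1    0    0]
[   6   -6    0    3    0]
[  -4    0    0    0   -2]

Answer: (3, 2, 0)

Derivation:
step 0: pivot 7 → sign +
step 1: pivot -149/7 → sign −
step 2: pivot -1 → sign −
step 3: pivot 303/149 → sign +
step 4: pivot 6/101 → sign +
signature = (3, 2, 0)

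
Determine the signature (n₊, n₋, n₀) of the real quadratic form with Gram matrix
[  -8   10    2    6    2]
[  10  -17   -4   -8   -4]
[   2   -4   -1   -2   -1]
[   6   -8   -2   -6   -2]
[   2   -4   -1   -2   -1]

step 0: pivot -8 → sign −
step 1: pivot -9/2 → sign −
step 2: pivot -13/9 → sign −
step 3: pivot 1/13 → sign +
step 4: row/col 4 already zero → sign 0
signature = (1, 3, 1)

Answer: (1, 3, 1)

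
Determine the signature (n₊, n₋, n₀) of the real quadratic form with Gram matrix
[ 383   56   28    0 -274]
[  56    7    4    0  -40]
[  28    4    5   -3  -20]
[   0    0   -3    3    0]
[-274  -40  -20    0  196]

step 0: pivot 383 → sign +
step 1: pivot -455/383 → sign −
step 2: pivot 1347/455 → sign +
step 3: pivot -18/449 → sign −
step 4: row/col 4 already zero → sign 0
signature = (2, 2, 1)

Answer: (2, 2, 1)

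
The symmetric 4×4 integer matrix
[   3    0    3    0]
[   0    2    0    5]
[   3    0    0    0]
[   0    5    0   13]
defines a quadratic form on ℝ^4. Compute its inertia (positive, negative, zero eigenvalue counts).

step 0: pivot 3 → sign +
step 1: pivot 2 → sign +
step 2: pivot -3 → sign −
step 3: pivot 1/2 → sign +
signature = (3, 1, 0)

Answer: (3, 1, 0)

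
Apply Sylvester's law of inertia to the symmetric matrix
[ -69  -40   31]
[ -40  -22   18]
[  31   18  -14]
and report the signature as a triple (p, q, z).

step 0: pivot -69 → sign −
step 1: pivot 82/69 → sign +
step 2: pivot -3/41 → sign −
signature = (1, 2, 0)

Answer: (1, 2, 0)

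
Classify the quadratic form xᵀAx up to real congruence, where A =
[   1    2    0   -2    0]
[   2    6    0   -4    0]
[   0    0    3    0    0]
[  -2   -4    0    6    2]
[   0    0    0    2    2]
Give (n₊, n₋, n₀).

Answer: (4, 0, 1)

Derivation:
step 0: pivot 1 → sign +
step 1: pivot 2 → sign +
step 2: pivot 3 → sign +
step 3: pivot 2 → sign +
step 4: row/col 4 already zero → sign 0
signature = (4, 0, 1)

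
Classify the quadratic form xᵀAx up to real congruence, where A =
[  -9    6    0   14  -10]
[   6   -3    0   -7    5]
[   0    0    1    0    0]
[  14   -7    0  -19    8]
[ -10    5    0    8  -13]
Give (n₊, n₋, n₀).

step 0: pivot -9 → sign −
step 1: pivot 1 → sign +
step 2: pivot 1 → sign +
step 3: pivot -8/3 → sign −
step 4: pivot 3/8 → sign +
signature = (3, 2, 0)

Answer: (3, 2, 0)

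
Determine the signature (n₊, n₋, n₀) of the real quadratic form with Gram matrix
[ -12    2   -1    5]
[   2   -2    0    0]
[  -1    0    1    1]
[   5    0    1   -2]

step 0: pivot -12 → sign −
step 1: pivot -5/3 → sign −
step 2: pivot 11/10 → sign +
step 3: pivot 3/11 → sign +
signature = (2, 2, 0)

Answer: (2, 2, 0)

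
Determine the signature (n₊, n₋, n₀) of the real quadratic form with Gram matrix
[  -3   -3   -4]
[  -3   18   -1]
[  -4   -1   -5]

step 0: pivot -3 → sign −
step 1: pivot 21 → sign +
step 2: pivot -2/21 → sign −
signature = (1, 2, 0)

Answer: (1, 2, 0)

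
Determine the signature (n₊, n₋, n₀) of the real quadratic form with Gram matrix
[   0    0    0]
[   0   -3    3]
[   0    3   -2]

step 0: pivot -3 → sign −
step 1: pivot 1 → sign +
step 2: row/col 2 already zero → sign 0
signature = (1, 1, 1)

Answer: (1, 1, 1)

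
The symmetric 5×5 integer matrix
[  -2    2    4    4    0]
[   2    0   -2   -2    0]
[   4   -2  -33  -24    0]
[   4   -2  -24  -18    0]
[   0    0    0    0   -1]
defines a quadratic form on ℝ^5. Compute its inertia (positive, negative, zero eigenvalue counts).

step 0: pivot -2 → sign −
step 1: pivot 2 → sign +
step 2: pivot -27 → sign −
step 3: pivot -1 → sign −
step 4: row/col 4 already zero → sign 0
signature = (1, 3, 1)

Answer: (1, 3, 1)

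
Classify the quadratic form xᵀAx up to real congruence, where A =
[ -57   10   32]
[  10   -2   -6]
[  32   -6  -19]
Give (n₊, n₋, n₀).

Answer: (0, 3, 0)

Derivation:
step 0: pivot -57 → sign −
step 1: pivot -14/57 → sign −
step 2: pivot -3/7 → sign −
signature = (0, 3, 0)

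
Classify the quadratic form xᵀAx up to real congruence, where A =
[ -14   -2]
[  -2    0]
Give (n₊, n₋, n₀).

Answer: (1, 1, 0)

Derivation:
step 0: pivot -14 → sign −
step 1: pivot 2/7 → sign +
signature = (1, 1, 0)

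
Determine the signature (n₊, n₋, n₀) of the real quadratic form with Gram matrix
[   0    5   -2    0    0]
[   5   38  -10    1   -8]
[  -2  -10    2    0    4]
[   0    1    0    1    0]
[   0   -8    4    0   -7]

Answer: (3, 2, 0)

Derivation:
step 0: pivot 38 → sign +
step 1: pivot -25/38 → sign −
step 2: pivot 2/25 → sign +
step 3: pivot -1 → sign −
step 4: pivot 1 → sign +
signature = (3, 2, 0)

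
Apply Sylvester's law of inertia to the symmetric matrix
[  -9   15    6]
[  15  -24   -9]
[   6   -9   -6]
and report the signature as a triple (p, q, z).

Answer: (1, 2, 0)

Derivation:
step 0: pivot -9 → sign −
step 1: pivot 1 → sign +
step 2: pivot -3 → sign −
signature = (1, 2, 0)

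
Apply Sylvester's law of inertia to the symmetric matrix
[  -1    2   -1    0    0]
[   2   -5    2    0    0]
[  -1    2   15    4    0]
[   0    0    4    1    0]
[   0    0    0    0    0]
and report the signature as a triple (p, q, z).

step 0: pivot -1 → sign −
step 1: pivot -1 → sign −
step 2: pivot 16 → sign +
step 3: row/col 3 already zero → sign 0
step 4: row/col 4 already zero → sign 0
signature = (1, 2, 2)

Answer: (1, 2, 2)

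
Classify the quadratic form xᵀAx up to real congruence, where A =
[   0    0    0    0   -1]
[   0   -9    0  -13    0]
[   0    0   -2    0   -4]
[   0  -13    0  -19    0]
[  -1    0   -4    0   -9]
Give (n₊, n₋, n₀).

Answer: (1, 4, 0)

Derivation:
step 0: pivot -9 → sign −
step 1: pivot -2 → sign −
step 2: pivot -2/9 → sign −
step 3: pivot -1 → sign −
step 4: pivot 1 → sign +
signature = (1, 4, 0)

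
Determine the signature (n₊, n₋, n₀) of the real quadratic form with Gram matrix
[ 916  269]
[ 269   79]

Answer: (2, 0, 0)

Derivation:
step 0: pivot 916 → sign +
step 1: pivot 3/916 → sign +
signature = (2, 0, 0)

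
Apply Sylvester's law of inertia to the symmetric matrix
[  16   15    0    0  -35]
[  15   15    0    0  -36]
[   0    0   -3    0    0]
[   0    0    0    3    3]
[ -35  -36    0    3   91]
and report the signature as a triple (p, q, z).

step 0: pivot 16 → sign +
step 1: pivot 15/16 → sign +
step 2: pivot -3 → sign −
step 3: pivot 3 → sign +
step 4: pivot 3/5 → sign +
signature = (4, 1, 0)

Answer: (4, 1, 0)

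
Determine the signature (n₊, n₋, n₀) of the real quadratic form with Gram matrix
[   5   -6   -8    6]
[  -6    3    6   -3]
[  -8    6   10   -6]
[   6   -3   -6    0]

step 0: pivot 5 → sign +
step 1: pivot -21/5 → sign −
step 2: pivot 2/7 → sign +
step 3: pivot -3 → sign −
signature = (2, 2, 0)

Answer: (2, 2, 0)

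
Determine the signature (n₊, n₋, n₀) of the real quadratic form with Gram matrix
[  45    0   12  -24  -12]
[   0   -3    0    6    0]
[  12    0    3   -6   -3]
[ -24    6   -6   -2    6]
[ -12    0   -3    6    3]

step 0: pivot 45 → sign +
step 1: pivot -3 → sign −
step 2: pivot -1/5 → sign −
step 3: pivot -2 → sign −
step 4: row/col 4 already zero → sign 0
signature = (1, 3, 1)

Answer: (1, 3, 1)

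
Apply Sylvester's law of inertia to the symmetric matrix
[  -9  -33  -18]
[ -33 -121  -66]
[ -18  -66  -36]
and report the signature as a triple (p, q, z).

step 0: pivot -9 → sign −
step 1: row/col 1 already zero → sign 0
step 2: row/col 2 already zero → sign 0
signature = (0, 1, 2)

Answer: (0, 1, 2)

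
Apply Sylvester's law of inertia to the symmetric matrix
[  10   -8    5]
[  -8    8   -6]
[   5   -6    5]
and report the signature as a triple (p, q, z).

step 0: pivot 10 → sign +
step 1: pivot 8/5 → sign +
step 2: row/col 2 already zero → sign 0
signature = (2, 0, 1)

Answer: (2, 0, 1)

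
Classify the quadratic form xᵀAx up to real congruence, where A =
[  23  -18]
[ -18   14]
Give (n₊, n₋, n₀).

Answer: (1, 1, 0)

Derivation:
step 0: pivot 23 → sign +
step 1: pivot -2/23 → sign −
signature = (1, 1, 0)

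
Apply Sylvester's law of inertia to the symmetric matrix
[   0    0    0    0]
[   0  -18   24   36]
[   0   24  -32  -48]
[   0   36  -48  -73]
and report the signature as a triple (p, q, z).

step 0: pivot -18 → sign −
step 1: pivot -1 → sign −
step 2: row/col 2 already zero → sign 0
step 3: row/col 3 already zero → sign 0
signature = (0, 2, 2)

Answer: (0, 2, 2)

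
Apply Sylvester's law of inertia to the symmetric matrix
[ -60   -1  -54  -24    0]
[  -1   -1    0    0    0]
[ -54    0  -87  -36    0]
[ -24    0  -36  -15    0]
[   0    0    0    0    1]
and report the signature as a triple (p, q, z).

step 0: pivot -60 → sign −
step 1: pivot -59/60 → sign −
step 2: pivot -2217/59 → sign −
step 3: pivot 3/739 → sign +
step 4: pivot 1 → sign +
signature = (2, 3, 0)

Answer: (2, 3, 0)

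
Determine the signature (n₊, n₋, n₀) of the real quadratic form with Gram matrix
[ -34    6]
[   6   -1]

step 0: pivot -34 → sign −
step 1: pivot 1/17 → sign +
signature = (1, 1, 0)

Answer: (1, 1, 0)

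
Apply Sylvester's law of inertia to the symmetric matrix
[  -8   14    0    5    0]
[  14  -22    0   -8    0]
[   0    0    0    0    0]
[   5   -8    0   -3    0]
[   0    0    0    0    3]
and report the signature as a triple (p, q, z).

step 0: pivot -8 → sign −
step 1: pivot 5/2 → sign +
step 2: pivot -1/10 → sign −
step 3: pivot 3 → sign +
step 4: row/col 4 already zero → sign 0
signature = (2, 2, 1)

Answer: (2, 2, 1)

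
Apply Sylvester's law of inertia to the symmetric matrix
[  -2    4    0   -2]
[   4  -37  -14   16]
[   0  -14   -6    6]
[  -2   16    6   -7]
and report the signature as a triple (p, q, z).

step 0: pivot -2 → sign −
step 1: pivot -29 → sign −
step 2: pivot 22/29 → sign +
step 3: pivot -1/11 → sign −
signature = (1, 3, 0)

Answer: (1, 3, 0)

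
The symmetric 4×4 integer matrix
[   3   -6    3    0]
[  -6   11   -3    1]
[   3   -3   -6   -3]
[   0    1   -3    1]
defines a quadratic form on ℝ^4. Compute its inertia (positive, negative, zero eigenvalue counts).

Answer: (2, 1, 1)

Derivation:
step 0: pivot 3 → sign +
step 1: pivot -1 → sign −
step 2: pivot 2 → sign +
step 3: row/col 3 already zero → sign 0
signature = (2, 1, 1)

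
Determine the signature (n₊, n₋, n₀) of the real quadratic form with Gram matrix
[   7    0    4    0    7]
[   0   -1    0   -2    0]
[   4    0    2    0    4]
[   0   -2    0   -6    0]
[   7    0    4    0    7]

step 0: pivot 7 → sign +
step 1: pivot -1 → sign −
step 2: pivot -2/7 → sign −
step 3: pivot -2 → sign −
step 4: row/col 4 already zero → sign 0
signature = (1, 3, 1)

Answer: (1, 3, 1)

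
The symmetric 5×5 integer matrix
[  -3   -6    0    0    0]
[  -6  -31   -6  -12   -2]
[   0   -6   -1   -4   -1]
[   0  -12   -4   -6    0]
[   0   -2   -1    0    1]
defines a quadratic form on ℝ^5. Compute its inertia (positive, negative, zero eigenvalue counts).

step 0: pivot -3 → sign −
step 1: pivot -19 → sign −
step 2: pivot 17/19 → sign +
step 3: pivot 26/17 → sign +
step 4: pivot 2/13 → sign +
signature = (3, 2, 0)

Answer: (3, 2, 0)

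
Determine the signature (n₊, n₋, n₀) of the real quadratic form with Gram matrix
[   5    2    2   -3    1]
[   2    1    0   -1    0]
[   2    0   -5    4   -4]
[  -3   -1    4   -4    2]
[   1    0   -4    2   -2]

step 0: pivot 5 → sign +
step 1: pivot 1/5 → sign +
step 2: pivot -9 → sign −
step 3: pivot -2 → sign −
step 4: pivot 3/2 → sign +
signature = (3, 2, 0)

Answer: (3, 2, 0)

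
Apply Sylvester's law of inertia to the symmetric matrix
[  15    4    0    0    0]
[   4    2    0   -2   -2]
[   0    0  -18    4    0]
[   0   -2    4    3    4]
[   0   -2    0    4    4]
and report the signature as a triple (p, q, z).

step 0: pivot 15 → sign +
step 1: pivot 14/15 → sign +
step 2: pivot -18 → sign −
step 3: pivot -25/63 → sign −
step 4: pivot -2/25 → sign −
signature = (2, 3, 0)

Answer: (2, 3, 0)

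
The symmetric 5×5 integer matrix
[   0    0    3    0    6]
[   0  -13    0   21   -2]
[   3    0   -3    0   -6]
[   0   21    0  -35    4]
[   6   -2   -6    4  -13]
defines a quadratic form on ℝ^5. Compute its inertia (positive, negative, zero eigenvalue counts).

step 0: pivot -13 → sign −
step 1: pivot -3 → sign −
step 2: pivot 3 → sign +
step 3: pivot -14/13 → sign −
step 4: pivot -1/7 → sign −
signature = (1, 4, 0)

Answer: (1, 4, 0)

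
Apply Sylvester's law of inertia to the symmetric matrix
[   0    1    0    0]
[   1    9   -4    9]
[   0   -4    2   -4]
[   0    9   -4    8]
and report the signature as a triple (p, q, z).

Answer: (2, 1, 1)

Derivation:
step 0: pivot 9 → sign +
step 1: pivot -1/9 → sign −
step 2: pivot 2 → sign +
step 3: row/col 3 already zero → sign 0
signature = (2, 1, 1)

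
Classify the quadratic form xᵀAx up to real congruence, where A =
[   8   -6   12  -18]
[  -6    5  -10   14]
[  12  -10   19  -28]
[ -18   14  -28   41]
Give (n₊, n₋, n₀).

step 0: pivot 8 → sign +
step 1: pivot 1/2 → sign +
step 2: pivot -1 → sign −
step 3: row/col 3 already zero → sign 0
signature = (2, 1, 1)

Answer: (2, 1, 1)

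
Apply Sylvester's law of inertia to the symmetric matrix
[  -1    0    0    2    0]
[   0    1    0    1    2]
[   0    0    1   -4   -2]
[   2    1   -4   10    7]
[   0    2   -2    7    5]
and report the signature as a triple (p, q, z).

step 0: pivot -1 → sign −
step 1: pivot 1 → sign +
step 2: pivot 1 → sign +
step 3: pivot -3 → sign −
step 4: row/col 4 already zero → sign 0
signature = (2, 2, 1)

Answer: (2, 2, 1)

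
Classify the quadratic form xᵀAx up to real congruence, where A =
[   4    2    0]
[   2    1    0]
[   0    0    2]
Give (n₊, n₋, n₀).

step 0: pivot 4 → sign +
step 1: pivot 2 → sign +
step 2: row/col 2 already zero → sign 0
signature = (2, 0, 1)

Answer: (2, 0, 1)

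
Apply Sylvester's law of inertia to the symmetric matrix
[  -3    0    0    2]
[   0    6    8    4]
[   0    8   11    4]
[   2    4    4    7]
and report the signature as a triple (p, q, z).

step 0: pivot -3 → sign −
step 1: pivot 6 → sign +
step 2: pivot 1/3 → sign +
step 3: pivot 1/3 → sign +
signature = (3, 1, 0)

Answer: (3, 1, 0)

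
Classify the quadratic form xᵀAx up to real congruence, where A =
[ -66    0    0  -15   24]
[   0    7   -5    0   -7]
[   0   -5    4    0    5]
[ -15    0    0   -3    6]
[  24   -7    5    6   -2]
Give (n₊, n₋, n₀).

step 0: pivot -66 → sign −
step 1: pivot 7 → sign +
step 2: pivot 3/7 → sign +
step 3: pivot 9/22 → sign +
step 4: pivot -1 → sign −
signature = (3, 2, 0)

Answer: (3, 2, 0)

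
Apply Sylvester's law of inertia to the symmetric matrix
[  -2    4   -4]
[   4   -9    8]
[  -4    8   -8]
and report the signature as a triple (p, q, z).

Answer: (0, 2, 1)

Derivation:
step 0: pivot -2 → sign −
step 1: pivot -1 → sign −
step 2: row/col 2 already zero → sign 0
signature = (0, 2, 1)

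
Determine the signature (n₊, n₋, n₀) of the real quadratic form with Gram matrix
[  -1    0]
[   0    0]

Answer: (0, 1, 1)

Derivation:
step 0: pivot -1 → sign −
step 1: row/col 1 already zero → sign 0
signature = (0, 1, 1)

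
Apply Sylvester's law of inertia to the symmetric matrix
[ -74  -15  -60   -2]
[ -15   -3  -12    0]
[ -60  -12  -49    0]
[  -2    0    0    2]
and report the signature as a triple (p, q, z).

Answer: (1, 3, 0)

Derivation:
step 0: pivot -74 → sign −
step 1: pivot 3/74 → sign +
step 2: pivot -1 → sign −
step 3: pivot -2 → sign −
signature = (1, 3, 0)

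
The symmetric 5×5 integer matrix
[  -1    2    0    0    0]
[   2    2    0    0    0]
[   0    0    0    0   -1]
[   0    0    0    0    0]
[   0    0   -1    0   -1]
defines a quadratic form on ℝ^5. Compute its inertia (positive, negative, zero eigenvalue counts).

step 0: pivot -1 → sign −
step 1: pivot 6 → sign +
step 2: pivot -1 → sign −
step 3: pivot 1 → sign +
step 4: row/col 4 already zero → sign 0
signature = (2, 2, 1)

Answer: (2, 2, 1)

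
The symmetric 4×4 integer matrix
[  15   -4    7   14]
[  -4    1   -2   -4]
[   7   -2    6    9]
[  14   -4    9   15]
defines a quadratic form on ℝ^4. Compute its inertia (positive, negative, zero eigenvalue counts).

Answer: (2, 1, 1)

Derivation:
step 0: pivot 15 → sign +
step 1: pivot -1/15 → sign −
step 2: pivot 3 → sign +
step 3: row/col 3 already zero → sign 0
signature = (2, 1, 1)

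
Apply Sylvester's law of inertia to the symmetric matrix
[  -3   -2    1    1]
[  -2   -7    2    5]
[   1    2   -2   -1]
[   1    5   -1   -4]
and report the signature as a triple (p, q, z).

step 0: pivot -3 → sign −
step 1: pivot -17/3 → sign −
step 2: pivot -23/17 → sign −
step 3: pivot -6/23 → sign −
signature = (0, 4, 0)

Answer: (0, 4, 0)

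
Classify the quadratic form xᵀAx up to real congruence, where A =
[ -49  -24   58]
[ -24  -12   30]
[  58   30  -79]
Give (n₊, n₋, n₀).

Answer: (0, 2, 1)

Derivation:
step 0: pivot -49 → sign −
step 1: pivot -12/49 → sign −
step 2: row/col 2 already zero → sign 0
signature = (0, 2, 1)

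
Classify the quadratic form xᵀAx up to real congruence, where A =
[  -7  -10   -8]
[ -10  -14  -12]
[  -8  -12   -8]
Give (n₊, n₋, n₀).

Answer: (1, 1, 1)

Derivation:
step 0: pivot -7 → sign −
step 1: pivot 2/7 → sign +
step 2: row/col 2 already zero → sign 0
signature = (1, 1, 1)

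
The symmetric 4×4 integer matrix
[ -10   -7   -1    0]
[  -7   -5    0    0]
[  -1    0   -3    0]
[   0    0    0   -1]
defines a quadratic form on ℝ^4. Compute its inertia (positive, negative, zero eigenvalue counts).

Answer: (1, 3, 0)

Derivation:
step 0: pivot -10 → sign −
step 1: pivot -1/10 → sign −
step 2: pivot 2 → sign +
step 3: pivot -1 → sign −
signature = (1, 3, 0)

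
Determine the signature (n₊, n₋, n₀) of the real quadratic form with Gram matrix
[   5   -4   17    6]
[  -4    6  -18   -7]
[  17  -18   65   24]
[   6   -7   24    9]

Answer: (3, 0, 1)

Derivation:
step 0: pivot 5 → sign +
step 1: pivot 14/5 → sign +
step 2: pivot 2/7 → sign +
step 3: row/col 3 already zero → sign 0
signature = (3, 0, 1)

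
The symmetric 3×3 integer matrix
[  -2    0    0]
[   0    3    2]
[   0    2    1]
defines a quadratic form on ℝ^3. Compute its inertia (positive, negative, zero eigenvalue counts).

Answer: (1, 2, 0)

Derivation:
step 0: pivot -2 → sign −
step 1: pivot 3 → sign +
step 2: pivot -1/3 → sign −
signature = (1, 2, 0)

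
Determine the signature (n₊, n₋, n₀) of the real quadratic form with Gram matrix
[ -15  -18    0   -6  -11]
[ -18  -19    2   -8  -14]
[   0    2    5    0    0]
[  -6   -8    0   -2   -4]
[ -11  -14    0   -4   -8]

Answer: (3, 2, 0)

Derivation:
step 0: pivot -15 → sign −
step 1: pivot 13/5 → sign +
step 2: pivot 45/13 → sign +
step 3: pivot 2/45 → sign +
step 4: pivot -1/3 → sign −
signature = (3, 2, 0)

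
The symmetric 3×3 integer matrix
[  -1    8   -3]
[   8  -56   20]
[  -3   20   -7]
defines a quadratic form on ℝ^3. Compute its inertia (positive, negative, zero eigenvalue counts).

step 0: pivot -1 → sign −
step 1: pivot 8 → sign +
step 2: row/col 2 already zero → sign 0
signature = (1, 1, 1)

Answer: (1, 1, 1)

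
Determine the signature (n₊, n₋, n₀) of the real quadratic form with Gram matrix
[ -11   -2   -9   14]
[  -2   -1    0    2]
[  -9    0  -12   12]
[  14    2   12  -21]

Answer: (0, 4, 0)

Derivation:
step 0: pivot -11 → sign −
step 1: pivot -7/11 → sign −
step 2: pivot -3/7 → sign −
step 3: pivot -1 → sign −
signature = (0, 4, 0)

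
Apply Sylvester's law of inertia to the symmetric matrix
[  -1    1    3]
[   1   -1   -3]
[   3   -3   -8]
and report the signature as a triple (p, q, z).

step 0: pivot -1 → sign −
step 1: pivot 1 → sign +
step 2: row/col 2 already zero → sign 0
signature = (1, 1, 1)

Answer: (1, 1, 1)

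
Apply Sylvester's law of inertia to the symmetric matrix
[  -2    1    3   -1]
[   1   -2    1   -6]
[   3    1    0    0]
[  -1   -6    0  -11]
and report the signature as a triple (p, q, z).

step 0: pivot -2 → sign −
step 1: pivot -3/2 → sign −
step 2: pivot 26/3 → sign +
step 3: pivot 3/26 → sign +
signature = (2, 2, 0)

Answer: (2, 2, 0)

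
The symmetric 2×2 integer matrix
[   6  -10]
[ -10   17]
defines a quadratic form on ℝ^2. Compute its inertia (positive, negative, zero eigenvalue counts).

Answer: (2, 0, 0)

Derivation:
step 0: pivot 6 → sign +
step 1: pivot 1/3 → sign +
signature = (2, 0, 0)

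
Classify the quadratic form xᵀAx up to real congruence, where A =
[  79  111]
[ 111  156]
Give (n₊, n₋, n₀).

Answer: (2, 0, 0)

Derivation:
step 0: pivot 79 → sign +
step 1: pivot 3/79 → sign +
signature = (2, 0, 0)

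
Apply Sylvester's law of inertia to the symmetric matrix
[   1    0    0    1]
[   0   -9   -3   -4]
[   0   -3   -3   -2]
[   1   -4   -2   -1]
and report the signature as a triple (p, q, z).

Answer: (1, 2, 1)

Derivation:
step 0: pivot 1 → sign +
step 1: pivot -9 → sign −
step 2: pivot -2 → sign −
step 3: row/col 3 already zero → sign 0
signature = (1, 2, 1)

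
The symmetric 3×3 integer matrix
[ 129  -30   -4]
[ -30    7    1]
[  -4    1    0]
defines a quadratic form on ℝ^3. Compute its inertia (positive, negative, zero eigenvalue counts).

step 0: pivot 129 → sign +
step 1: pivot 1/43 → sign +
step 2: pivot -1/3 → sign −
signature = (2, 1, 0)

Answer: (2, 1, 0)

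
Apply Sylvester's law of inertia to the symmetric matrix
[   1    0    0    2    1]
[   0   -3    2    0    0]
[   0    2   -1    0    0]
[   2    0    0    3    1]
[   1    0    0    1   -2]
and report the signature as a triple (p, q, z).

step 0: pivot 1 → sign +
step 1: pivot -3 → sign −
step 2: pivot 1/3 → sign +
step 3: pivot -1 → sign −
step 4: pivot -2 → sign −
signature = (2, 3, 0)

Answer: (2, 3, 0)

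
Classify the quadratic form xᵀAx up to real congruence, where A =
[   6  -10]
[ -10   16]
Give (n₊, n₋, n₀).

step 0: pivot 6 → sign +
step 1: pivot -2/3 → sign −
signature = (1, 1, 0)

Answer: (1, 1, 0)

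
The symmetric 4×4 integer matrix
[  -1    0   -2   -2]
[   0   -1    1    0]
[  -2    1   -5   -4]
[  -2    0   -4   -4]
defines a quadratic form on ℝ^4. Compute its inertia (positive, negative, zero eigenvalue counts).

Answer: (0, 2, 2)

Derivation:
step 0: pivot -1 → sign −
step 1: pivot -1 → sign −
step 2: row/col 2 already zero → sign 0
step 3: row/col 3 already zero → sign 0
signature = (0, 2, 2)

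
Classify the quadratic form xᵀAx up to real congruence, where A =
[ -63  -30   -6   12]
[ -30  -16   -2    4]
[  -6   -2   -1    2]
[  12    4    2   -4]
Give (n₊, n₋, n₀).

Answer: (0, 2, 2)

Derivation:
step 0: pivot -63 → sign −
step 1: pivot -12/7 → sign −
step 2: row/col 2 already zero → sign 0
step 3: row/col 3 already zero → sign 0
signature = (0, 2, 2)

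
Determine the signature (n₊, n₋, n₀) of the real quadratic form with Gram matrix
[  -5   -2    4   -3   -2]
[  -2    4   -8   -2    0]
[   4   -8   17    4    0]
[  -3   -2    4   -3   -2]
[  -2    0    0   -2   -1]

step 0: pivot -5 → sign −
step 1: pivot 24/5 → sign +
step 2: pivot 1 → sign +
step 3: pivot -4/3 → sign −
step 4: row/col 4 already zero → sign 0
signature = (2, 2, 1)

Answer: (2, 2, 1)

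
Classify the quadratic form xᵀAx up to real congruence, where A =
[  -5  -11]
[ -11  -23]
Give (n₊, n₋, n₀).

Answer: (1, 1, 0)

Derivation:
step 0: pivot -5 → sign −
step 1: pivot 6/5 → sign +
signature = (1, 1, 0)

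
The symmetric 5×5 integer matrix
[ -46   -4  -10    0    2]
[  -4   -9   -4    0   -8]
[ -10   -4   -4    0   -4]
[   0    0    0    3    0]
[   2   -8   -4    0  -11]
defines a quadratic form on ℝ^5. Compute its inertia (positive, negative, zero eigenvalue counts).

Answer: (1, 4, 0)

Derivation:
step 0: pivot -46 → sign −
step 1: pivot -199/23 → sign −
step 2: pivot -138/199 → sign −
step 3: pivot 3 → sign +
step 4: pivot -1/23 → sign −
signature = (1, 4, 0)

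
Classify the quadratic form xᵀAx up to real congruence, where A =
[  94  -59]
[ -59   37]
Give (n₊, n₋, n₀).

step 0: pivot 94 → sign +
step 1: pivot -3/94 → sign −
signature = (1, 1, 0)

Answer: (1, 1, 0)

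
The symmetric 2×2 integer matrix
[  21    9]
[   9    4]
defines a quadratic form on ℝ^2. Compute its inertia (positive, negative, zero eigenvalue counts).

step 0: pivot 21 → sign +
step 1: pivot 1/7 → sign +
signature = (2, 0, 0)

Answer: (2, 0, 0)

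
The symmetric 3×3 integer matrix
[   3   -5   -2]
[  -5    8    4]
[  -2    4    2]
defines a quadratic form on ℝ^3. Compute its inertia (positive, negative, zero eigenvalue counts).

Answer: (2, 1, 0)

Derivation:
step 0: pivot 3 → sign +
step 1: pivot -1/3 → sign −
step 2: pivot 2 → sign +
signature = (2, 1, 0)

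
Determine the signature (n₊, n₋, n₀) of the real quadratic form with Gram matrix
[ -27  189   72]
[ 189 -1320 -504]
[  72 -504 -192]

step 0: pivot -27 → sign −
step 1: pivot 3 → sign +
step 2: row/col 2 already zero → sign 0
signature = (1, 1, 1)

Answer: (1, 1, 1)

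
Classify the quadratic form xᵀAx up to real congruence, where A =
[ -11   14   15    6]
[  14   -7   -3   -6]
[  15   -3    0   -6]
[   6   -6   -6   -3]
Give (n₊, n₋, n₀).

step 0: pivot -11 → sign −
step 1: pivot 119/11 → sign +
step 2: pivot -414/119 → sign −
step 3: pivot 1/23 → sign +
signature = (2, 2, 0)

Answer: (2, 2, 0)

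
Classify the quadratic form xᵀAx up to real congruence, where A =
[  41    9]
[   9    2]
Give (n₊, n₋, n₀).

Answer: (2, 0, 0)

Derivation:
step 0: pivot 41 → sign +
step 1: pivot 1/41 → sign +
signature = (2, 0, 0)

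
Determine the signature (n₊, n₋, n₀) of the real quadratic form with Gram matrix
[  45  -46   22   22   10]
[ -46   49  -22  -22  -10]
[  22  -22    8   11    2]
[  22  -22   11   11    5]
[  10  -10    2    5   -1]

Answer: (3, 2, 0)

Derivation:
step 0: pivot 45 → sign +
step 1: pivot 89/45 → sign +
step 2: pivot -256/89 → sign −
step 3: pivot 33/256 → sign +
step 4: pivot -3/11 → sign −
signature = (3, 2, 0)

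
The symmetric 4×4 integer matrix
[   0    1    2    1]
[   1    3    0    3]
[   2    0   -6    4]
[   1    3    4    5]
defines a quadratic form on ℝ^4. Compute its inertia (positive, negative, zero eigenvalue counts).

step 0: pivot 3 → sign +
step 1: pivot -1/3 → sign −
step 2: pivot 6 → sign +
step 3: pivot -2/3 → sign −
signature = (2, 2, 0)

Answer: (2, 2, 0)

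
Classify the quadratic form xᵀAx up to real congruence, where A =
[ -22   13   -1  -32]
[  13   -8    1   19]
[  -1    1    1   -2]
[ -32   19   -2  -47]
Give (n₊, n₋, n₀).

Answer: (1, 3, 0)

Derivation:
step 0: pivot -22 → sign −
step 1: pivot -7/22 → sign −
step 2: pivot 11/7 → sign +
step 3: pivot -6/11 → sign −
signature = (1, 3, 0)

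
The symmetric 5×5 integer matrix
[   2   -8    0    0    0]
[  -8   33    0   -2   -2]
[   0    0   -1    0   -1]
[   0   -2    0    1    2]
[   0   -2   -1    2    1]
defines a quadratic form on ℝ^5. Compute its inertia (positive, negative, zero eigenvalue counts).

step 0: pivot 2 → sign +
step 1: pivot 1 → sign +
step 2: pivot -1 → sign −
step 3: pivot -3 → sign −
step 4: pivot -2/3 → sign −
signature = (2, 3, 0)

Answer: (2, 3, 0)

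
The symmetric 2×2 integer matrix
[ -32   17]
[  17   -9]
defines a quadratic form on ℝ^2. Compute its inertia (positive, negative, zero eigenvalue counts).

Answer: (1, 1, 0)

Derivation:
step 0: pivot -32 → sign −
step 1: pivot 1/32 → sign +
signature = (1, 1, 0)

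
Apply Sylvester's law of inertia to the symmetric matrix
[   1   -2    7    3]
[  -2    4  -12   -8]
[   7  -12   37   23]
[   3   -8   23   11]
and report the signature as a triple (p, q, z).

step 0: pivot 1 → sign +
step 1: pivot -12 → sign −
step 2: pivot 1/3 → sign +
step 3: pivot -6 → sign −
signature = (2, 2, 0)

Answer: (2, 2, 0)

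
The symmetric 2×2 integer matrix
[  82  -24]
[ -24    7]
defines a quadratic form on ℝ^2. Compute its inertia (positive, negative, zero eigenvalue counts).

step 0: pivot 82 → sign +
step 1: pivot -1/41 → sign −
signature = (1, 1, 0)

Answer: (1, 1, 0)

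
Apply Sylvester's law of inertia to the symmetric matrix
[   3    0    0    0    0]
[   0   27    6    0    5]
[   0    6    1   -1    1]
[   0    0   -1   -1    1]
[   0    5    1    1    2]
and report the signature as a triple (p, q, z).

Answer: (4, 1, 0)

Derivation:
step 0: pivot 3 → sign +
step 1: pivot 27 → sign +
step 2: pivot -1/3 → sign −
step 3: pivot 2 → sign +
step 4: pivot 2/9 → sign +
signature = (4, 1, 0)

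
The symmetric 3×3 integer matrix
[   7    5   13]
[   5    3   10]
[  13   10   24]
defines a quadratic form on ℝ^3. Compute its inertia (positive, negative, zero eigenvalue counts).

step 0: pivot 7 → sign +
step 1: pivot -4/7 → sign −
step 2: pivot 3/4 → sign +
signature = (2, 1, 0)

Answer: (2, 1, 0)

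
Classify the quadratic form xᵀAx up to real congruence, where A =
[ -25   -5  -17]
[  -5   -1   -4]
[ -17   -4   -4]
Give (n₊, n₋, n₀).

step 0: pivot -25 → sign −
step 1: pivot 189/25 → sign +
step 2: pivot -1/21 → sign −
signature = (1, 2, 0)

Answer: (1, 2, 0)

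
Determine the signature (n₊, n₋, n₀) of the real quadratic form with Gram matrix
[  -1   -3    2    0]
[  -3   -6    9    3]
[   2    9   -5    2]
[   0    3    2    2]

step 0: pivot -1 → sign −
step 1: pivot 3 → sign +
step 2: pivot -4 → sign −
step 3: pivot -3/4 → sign −
signature = (1, 3, 0)

Answer: (1, 3, 0)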